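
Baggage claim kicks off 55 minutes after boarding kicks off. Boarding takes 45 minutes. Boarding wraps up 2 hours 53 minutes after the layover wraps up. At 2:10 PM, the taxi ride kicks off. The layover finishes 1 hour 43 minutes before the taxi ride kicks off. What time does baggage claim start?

The layover ends at 2:10 PM − 103 min = 12:27 PM.
Boarding ends at 12:27 PM + 173 min = 3:20 PM.
Boarding starts at 3:20 PM − 45 min = 2:35 PM.
Baggage claim starts at 2:35 PM + 55 min = 3:30 PM.

3:30 PM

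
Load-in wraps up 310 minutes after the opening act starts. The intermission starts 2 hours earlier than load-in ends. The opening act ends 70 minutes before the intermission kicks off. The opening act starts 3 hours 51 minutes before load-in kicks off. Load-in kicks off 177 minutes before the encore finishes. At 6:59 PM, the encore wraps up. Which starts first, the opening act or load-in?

Load-in starts at 6:59 PM − 177 min = 4:02 PM.
The opening act starts at 4:02 PM − 231 min = 12:11 PM.
The opening act starts at 12:11 PM and load-in starts at 4:02 PM, so the opening act is first.

the opening act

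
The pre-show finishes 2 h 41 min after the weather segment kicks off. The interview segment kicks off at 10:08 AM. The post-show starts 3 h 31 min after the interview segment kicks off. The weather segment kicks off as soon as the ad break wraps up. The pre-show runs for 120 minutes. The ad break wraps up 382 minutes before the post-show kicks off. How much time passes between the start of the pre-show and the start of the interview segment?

The post-show starts at 10:08 AM + 211 min = 1:39 PM.
The ad break ends at 1:39 PM − 382 min = 7:17 AM.
So the weather segment starts at 7:17 AM.
The pre-show ends at 7:17 AM + 161 min = 9:58 AM.
The pre-show starts at 9:58 AM − 120 min = 7:58 AM.
From 7:58 AM to 10:08 AM is 130 minutes.

130 minutes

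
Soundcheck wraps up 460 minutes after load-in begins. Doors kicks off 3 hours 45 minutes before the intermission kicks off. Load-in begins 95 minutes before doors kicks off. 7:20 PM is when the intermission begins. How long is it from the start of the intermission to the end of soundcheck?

2 hours 20 minutes

Doors starts at 7:20 PM − 225 min = 3:35 PM.
Load-in starts at 3:35 PM − 95 min = 2:00 PM.
Soundcheck ends at 2:00 PM + 460 min = 9:40 PM.
From 7:20 PM to 9:40 PM is 2 hours 20 minutes.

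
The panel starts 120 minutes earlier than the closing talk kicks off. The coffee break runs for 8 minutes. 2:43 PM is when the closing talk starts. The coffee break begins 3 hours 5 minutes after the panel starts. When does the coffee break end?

3:56 PM

The panel starts at 2:43 PM − 120 min = 12:43 PM.
The coffee break starts at 12:43 PM + 185 min = 3:48 PM.
The coffee break ends at 3:48 PM + 8 min = 3:56 PM.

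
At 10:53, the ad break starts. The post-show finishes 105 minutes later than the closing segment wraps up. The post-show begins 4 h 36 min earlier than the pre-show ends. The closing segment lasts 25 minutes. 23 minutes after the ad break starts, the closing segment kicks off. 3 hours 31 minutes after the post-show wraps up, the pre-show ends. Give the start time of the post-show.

12:21

The closing segment starts at 10:53 + 23 min = 11:16.
The closing segment ends at 11:16 + 25 min = 11:41.
The post-show ends at 11:41 + 105 min = 13:26.
The pre-show ends at 13:26 + 211 min = 16:57.
The post-show starts at 16:57 − 276 min = 12:21.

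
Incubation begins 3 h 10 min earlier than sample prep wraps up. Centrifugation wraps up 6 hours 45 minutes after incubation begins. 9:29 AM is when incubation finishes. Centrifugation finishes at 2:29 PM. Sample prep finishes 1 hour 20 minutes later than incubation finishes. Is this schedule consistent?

Sample prep ends at 9:29 AM + 80 min = 10:49 AM.
Incubation starts at 10:49 AM − 190 min = 7:39 AM.
Centrifugation ends at 7:39 AM + 405 min = 2:24 PM.
But centrifugation is also said to end at 2:29 PM — a 5-minute conflict.

No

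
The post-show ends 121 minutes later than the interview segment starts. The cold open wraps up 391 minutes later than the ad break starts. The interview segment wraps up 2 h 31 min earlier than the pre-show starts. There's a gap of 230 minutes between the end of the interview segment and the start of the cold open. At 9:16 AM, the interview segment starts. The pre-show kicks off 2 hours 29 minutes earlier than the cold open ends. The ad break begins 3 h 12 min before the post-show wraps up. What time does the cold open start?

1:26 PM

The post-show ends at 9:16 AM + 121 min = 11:17 AM.
The ad break starts at 11:17 AM − 192 min = 8:05 AM.
The cold open ends at 8:05 AM + 391 min = 2:36 PM.
The pre-show starts at 2:36 PM − 149 min = 12:07 PM.
The interview segment ends at 12:07 PM − 151 min = 9:36 AM.
The cold open starts at 9:36 AM + 230 min = 1:26 PM.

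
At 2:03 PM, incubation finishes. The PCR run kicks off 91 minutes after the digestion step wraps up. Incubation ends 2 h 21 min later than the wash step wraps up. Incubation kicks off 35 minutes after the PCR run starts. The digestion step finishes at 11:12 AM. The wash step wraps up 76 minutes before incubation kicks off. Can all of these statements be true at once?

The PCR run starts at 11:12 AM + 91 min = 12:43 PM.
Incubation starts at 12:43 PM + 35 min = 1:18 PM.
The wash step ends at 1:18 PM − 76 min = 12:02 PM.
Incubation ends at 12:02 PM + 141 min = 2:23 PM.
But incubation is also said to end at 2:03 PM — a 20-minute conflict.

No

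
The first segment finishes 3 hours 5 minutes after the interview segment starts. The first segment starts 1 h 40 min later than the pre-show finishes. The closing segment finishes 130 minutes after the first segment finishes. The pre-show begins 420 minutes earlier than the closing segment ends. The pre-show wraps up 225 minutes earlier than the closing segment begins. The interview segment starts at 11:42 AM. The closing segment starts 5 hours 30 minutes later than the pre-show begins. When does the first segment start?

1:22 PM

The first segment ends at 11:42 AM + 185 min = 2:47 PM.
The closing segment ends at 2:47 PM + 130 min = 4:57 PM.
The pre-show starts at 4:57 PM − 420 min = 9:57 AM.
The closing segment starts at 9:57 AM + 330 min = 3:27 PM.
The pre-show ends at 3:27 PM − 225 min = 11:42 AM.
The first segment starts at 11:42 AM + 100 min = 1:22 PM.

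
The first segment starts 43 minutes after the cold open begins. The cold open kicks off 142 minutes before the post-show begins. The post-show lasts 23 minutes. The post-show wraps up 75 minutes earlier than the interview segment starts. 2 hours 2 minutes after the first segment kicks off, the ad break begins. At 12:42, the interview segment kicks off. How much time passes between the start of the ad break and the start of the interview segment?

The post-show ends at 12:42 − 75 min = 11:27.
The post-show starts at 11:27 − 23 min = 11:04.
The cold open starts at 11:04 − 142 min = 08:42.
The first segment starts at 08:42 + 43 min = 09:25.
The ad break starts at 09:25 + 122 min = 11:27.
From 11:27 to 12:42 is 1 h 15 min.

1 h 15 min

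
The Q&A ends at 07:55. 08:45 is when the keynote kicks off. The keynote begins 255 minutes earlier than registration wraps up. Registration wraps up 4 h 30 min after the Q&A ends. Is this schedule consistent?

Registration ends at 07:55 + 270 min = 12:25.
The keynote starts at 12:25 − 255 min = 08:10.
But the keynote is also said to start at 08:45 — a 35-minute conflict.

No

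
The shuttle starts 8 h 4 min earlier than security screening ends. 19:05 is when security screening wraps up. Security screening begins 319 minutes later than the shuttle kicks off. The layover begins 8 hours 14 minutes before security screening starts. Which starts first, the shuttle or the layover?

The shuttle starts at 19:05 − 484 min = 11:01.
Security screening starts at 11:01 + 319 min = 16:20.
The layover starts at 16:20 − 494 min = 08:06.
The shuttle starts at 11:01 and the layover starts at 08:06, so the layover is first.

the layover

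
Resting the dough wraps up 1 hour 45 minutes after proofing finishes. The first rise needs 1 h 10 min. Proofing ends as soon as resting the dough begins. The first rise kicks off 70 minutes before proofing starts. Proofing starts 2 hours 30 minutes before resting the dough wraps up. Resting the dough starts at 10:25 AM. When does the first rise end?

Proofing ends at 10:25 AM.
Resting the dough ends at 10:25 AM + 105 min = 12:10 PM.
Proofing starts at 12:10 PM − 150 min = 9:40 AM.
The first rise starts at 9:40 AM − 70 min = 8:30 AM.
The first rise ends at 8:30 AM + 70 min = 9:40 AM.

9:40 AM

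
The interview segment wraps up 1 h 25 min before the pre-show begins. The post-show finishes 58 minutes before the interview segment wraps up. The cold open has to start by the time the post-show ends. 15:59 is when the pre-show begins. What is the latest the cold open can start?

The interview segment ends at 15:59 − 85 min = 14:34.
The post-show ends at 14:34 − 58 min = 13:36.
The cold open is bounded by the post-show, so the latest it can start is 13:36.

13:36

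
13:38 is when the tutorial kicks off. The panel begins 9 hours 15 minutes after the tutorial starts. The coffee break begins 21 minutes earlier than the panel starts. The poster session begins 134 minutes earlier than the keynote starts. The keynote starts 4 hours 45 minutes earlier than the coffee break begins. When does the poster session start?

15:33

The panel starts at 13:38 + 555 min = 22:53.
The coffee break starts at 22:53 − 21 min = 22:32.
The keynote starts at 22:32 − 285 min = 17:47.
The poster session starts at 17:47 − 134 min = 15:33.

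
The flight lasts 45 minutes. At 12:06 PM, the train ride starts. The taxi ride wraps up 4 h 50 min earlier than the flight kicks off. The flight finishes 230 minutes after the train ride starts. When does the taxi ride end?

The flight ends at 12:06 PM + 230 min = 3:56 PM.
The flight starts at 3:56 PM − 45 min = 3:11 PM.
The taxi ride ends at 3:11 PM − 290 min = 10:21 AM.

10:21 AM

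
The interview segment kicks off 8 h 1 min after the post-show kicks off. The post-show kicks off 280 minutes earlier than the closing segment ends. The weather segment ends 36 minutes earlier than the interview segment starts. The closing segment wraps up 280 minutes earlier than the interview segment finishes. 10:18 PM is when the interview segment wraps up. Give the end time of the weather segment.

8:23 PM

The closing segment ends at 10:18 PM − 280 min = 5:38 PM.
The post-show starts at 5:38 PM − 280 min = 12:58 PM.
The interview segment starts at 12:58 PM + 481 min = 8:59 PM.
The weather segment ends at 8:59 PM − 36 min = 8:23 PM.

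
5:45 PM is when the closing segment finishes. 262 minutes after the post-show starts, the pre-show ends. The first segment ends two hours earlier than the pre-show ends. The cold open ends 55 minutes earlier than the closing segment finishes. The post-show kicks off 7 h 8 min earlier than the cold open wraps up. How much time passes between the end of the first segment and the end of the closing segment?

341 minutes

The cold open ends at 5:45 PM − 55 min = 4:50 PM.
The post-show starts at 4:50 PM − 428 min = 9:42 AM.
The pre-show ends at 9:42 AM + 262 min = 2:04 PM.
The first segment ends at 2:04 PM − 120 min = 12:04 PM.
From 12:04 PM to 5:45 PM is 341 minutes.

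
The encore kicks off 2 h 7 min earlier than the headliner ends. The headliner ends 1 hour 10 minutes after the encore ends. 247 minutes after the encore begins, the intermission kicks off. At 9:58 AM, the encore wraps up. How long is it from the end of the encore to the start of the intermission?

190 minutes

The headliner ends at 9:58 AM + 70 min = 11:08 AM.
The encore starts at 11:08 AM − 127 min = 9:01 AM.
The intermission starts at 9:01 AM + 247 min = 1:08 PM.
From 9:58 AM to 1:08 PM is 190 minutes.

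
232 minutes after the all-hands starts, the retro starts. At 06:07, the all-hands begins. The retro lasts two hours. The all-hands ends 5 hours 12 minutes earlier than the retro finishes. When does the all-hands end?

06:47

The retro starts at 06:07 + 232 min = 09:59.
The retro ends at 09:59 + 120 min = 11:59.
The all-hands ends at 11:59 − 312 min = 06:47.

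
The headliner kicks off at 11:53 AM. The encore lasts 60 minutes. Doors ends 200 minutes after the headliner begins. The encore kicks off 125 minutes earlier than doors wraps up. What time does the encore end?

Doors ends at 11:53 AM + 200 min = 3:13 PM.
The encore starts at 3:13 PM − 125 min = 1:08 PM.
The encore ends at 1:08 PM + 60 min = 2:08 PM.

2:08 PM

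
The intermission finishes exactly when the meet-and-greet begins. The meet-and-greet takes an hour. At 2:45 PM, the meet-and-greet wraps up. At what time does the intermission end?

1:45 PM

The meet-and-greet starts at 2:45 PM − 60 min = 1:45 PM.
So the intermission ends at 1:45 PM.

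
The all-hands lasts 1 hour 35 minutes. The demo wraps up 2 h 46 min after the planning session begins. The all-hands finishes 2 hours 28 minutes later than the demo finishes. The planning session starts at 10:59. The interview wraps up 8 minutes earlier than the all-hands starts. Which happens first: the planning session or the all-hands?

The demo ends at 10:59 + 166 min = 13:45.
The all-hands ends at 13:45 + 148 min = 16:13.
The all-hands starts at 16:13 − 95 min = 14:38.
The planning session starts at 10:59 and the all-hands starts at 14:38, so the planning session is first.

the planning session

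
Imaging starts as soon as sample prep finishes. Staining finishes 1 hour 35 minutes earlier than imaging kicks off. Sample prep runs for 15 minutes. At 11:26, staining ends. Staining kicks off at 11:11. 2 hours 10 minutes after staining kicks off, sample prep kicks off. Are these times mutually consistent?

No

Sample prep starts at 11:11 + 130 min = 13:21.
Sample prep ends at 13:21 + 15 min = 13:36.
So imaging starts at 13:36.
Staining ends at 13:36 − 95 min = 12:01.
But staining is also said to end at 11:26 — a 35-minute conflict.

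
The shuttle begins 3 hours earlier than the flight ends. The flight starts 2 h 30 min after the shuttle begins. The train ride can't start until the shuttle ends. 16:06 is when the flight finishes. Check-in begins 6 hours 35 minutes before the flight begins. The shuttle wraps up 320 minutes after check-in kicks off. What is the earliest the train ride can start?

The shuttle starts at 16:06 − 180 min = 13:06.
The flight starts at 13:06 + 150 min = 15:36.
Check-in starts at 15:36 − 395 min = 09:01.
The shuttle ends at 09:01 + 320 min = 14:21.
The train ride is bounded by the shuttle, so the earliest it can start is 14:21.

14:21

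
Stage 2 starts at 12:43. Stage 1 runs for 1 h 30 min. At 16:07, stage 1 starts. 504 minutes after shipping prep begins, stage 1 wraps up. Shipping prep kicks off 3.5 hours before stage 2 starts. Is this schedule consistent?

Shipping prep starts at 12:43 − 210 min = 09:13.
Stage 1 ends at 09:13 + 504 min = 17:37.
Stage 1 starts at 17:37 − 90 min = 16:07.
That matches the stated 16:07, so the schedule is consistent.

Yes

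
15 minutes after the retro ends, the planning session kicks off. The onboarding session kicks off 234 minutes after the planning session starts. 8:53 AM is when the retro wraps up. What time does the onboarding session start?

The planning session starts at 8:53 AM + 15 min = 9:08 AM.
The onboarding session starts at 9:08 AM + 234 min = 1:02 PM.

1:02 PM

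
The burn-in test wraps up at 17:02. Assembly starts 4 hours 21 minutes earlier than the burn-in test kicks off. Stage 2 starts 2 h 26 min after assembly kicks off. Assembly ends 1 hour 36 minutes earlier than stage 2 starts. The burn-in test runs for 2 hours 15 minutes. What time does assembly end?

The burn-in test starts at 17:02 − 135 min = 14:47.
Assembly starts at 14:47 − 261 min = 10:26.
Stage 2 starts at 10:26 + 146 min = 12:52.
Assembly ends at 12:52 − 96 min = 11:16.

11:16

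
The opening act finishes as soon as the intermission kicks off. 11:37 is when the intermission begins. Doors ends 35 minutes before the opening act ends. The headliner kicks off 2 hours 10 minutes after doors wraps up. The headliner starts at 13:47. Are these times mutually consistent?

No

The opening act ends at 11:37.
Doors ends at 11:37 − 35 min = 11:02.
The headliner starts at 11:02 + 130 min = 13:12.
But the headliner is also said to start at 13:47 — a 35-minute conflict.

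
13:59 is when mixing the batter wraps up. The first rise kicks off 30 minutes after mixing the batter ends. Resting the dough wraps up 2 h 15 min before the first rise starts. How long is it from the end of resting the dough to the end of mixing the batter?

1 hour 45 minutes

The first rise starts at 13:59 + 30 min = 14:29.
Resting the dough ends at 14:29 − 135 min = 12:14.
From 12:14 to 13:59 is 1 hour 45 minutes.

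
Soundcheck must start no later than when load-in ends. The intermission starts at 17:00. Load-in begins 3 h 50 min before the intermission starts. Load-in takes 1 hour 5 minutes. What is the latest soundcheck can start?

Load-in starts at 17:00 − 230 min = 13:10.
Load-in ends at 13:10 + 65 min = 14:15.
Soundcheck is bounded by load-in, so the latest it can start is 14:15.

14:15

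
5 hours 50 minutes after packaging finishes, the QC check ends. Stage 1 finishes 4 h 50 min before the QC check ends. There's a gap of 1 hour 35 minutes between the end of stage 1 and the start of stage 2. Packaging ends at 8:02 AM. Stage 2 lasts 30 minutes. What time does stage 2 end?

11:07 AM

The QC check ends at 8:02 AM + 350 min = 1:52 PM.
Stage 1 ends at 1:52 PM − 290 min = 9:02 AM.
Stage 2 starts at 9:02 AM + 95 min = 10:37 AM.
Stage 2 ends at 10:37 AM + 30 min = 11:07 AM.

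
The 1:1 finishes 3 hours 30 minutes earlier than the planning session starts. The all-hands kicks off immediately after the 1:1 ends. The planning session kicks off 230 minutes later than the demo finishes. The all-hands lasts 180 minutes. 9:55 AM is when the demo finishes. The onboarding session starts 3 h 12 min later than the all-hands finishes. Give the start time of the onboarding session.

The planning session starts at 9:55 AM + 230 min = 1:45 PM.
The 1:1 ends at 1:45 PM − 210 min = 10:15 AM.
So the all-hands starts at 10:15 AM.
The all-hands ends at 10:15 AM + 180 min = 1:15 PM.
The onboarding session starts at 1:15 PM + 192 min = 4:27 PM.

4:27 PM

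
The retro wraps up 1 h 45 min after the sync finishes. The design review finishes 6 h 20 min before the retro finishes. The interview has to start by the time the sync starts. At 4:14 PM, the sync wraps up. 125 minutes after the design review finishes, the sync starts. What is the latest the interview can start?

1:44 PM

The retro ends at 4:14 PM + 105 min = 5:59 PM.
The design review ends at 5:59 PM − 380 min = 11:39 AM.
The sync starts at 11:39 AM + 125 min = 1:44 PM.
The interview is bounded by the sync, so the latest it can start is 1:44 PM.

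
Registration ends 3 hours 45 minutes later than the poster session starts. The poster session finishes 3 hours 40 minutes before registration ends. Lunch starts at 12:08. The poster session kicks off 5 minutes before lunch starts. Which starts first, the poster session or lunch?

The poster session starts at 12:08 − 5 min = 12:03.
The poster session starts at 12:03 and lunch starts at 12:08, so the poster session is first.

the poster session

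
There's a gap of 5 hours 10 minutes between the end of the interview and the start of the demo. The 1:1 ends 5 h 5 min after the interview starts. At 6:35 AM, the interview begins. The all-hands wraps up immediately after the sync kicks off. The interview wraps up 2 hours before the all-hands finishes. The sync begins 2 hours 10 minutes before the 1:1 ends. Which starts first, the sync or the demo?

The 1:1 ends at 6:35 AM + 305 min = 11:40 AM.
The sync starts at 11:40 AM − 130 min = 9:30 AM.
So the all-hands ends at 9:30 AM.
The interview ends at 9:30 AM − 120 min = 7:30 AM.
The demo starts at 7:30 AM + 310 min = 12:40 PM.
The sync starts at 9:30 AM and the demo starts at 12:40 PM, so the sync is first.

the sync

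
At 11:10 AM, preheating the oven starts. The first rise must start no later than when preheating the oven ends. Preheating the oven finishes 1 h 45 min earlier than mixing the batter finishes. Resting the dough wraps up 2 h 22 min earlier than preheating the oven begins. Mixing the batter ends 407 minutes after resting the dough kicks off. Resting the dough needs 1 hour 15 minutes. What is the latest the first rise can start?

12:35 PM

Resting the dough ends at 11:10 AM − 142 min = 8:48 AM.
Resting the dough starts at 8:48 AM − 75 min = 7:33 AM.
Mixing the batter ends at 7:33 AM + 407 min = 2:20 PM.
Preheating the oven ends at 2:20 PM − 105 min = 12:35 PM.
The first rise is bounded by preheating the oven, so the latest it can start is 12:35 PM.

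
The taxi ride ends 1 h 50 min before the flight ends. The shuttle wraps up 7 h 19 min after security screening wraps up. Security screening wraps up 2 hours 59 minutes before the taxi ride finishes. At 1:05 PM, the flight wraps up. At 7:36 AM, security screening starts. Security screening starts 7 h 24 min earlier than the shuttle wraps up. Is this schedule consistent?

No

The taxi ride ends at 1:05 PM − 110 min = 11:15 AM.
Security screening ends at 11:15 AM − 179 min = 8:16 AM.
The shuttle ends at 8:16 AM + 439 min = 3:35 PM.
Security screening starts at 3:35 PM − 444 min = 8:11 AM.
But security screening is also said to start at 7:36 AM — a 35-minute conflict.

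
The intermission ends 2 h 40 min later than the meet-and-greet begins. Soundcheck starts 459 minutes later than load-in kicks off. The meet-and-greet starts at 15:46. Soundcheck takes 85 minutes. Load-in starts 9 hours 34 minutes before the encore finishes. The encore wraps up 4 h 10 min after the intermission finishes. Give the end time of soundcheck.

The intermission ends at 15:46 + 160 min = 18:26.
The encore ends at 18:26 + 250 min = 22:36.
Load-in starts at 22:36 − 574 min = 13:02.
Soundcheck starts at 13:02 + 459 min = 20:41.
Soundcheck ends at 20:41 + 85 min = 22:06.

22:06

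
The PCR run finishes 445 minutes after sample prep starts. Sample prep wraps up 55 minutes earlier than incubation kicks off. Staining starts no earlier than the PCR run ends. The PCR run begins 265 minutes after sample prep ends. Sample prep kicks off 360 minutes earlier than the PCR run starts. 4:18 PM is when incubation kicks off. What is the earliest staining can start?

Sample prep ends at 4:18 PM − 55 min = 3:23 PM.
The PCR run starts at 3:23 PM + 265 min = 7:48 PM.
Sample prep starts at 7:48 PM − 360 min = 1:48 PM.
The PCR run ends at 1:48 PM + 445 min = 9:13 PM.
Staining is bounded by the PCR run, so the earliest it can start is 9:13 PM.

9:13 PM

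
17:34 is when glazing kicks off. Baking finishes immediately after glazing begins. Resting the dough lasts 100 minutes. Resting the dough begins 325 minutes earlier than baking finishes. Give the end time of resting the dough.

13:49

Baking ends at 17:34.
Resting the dough starts at 17:34 − 325 min = 12:09.
Resting the dough ends at 12:09 + 100 min = 13:49.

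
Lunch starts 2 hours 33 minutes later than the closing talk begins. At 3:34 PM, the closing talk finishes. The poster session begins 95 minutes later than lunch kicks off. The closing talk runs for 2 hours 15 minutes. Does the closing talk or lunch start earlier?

the closing talk

The closing talk starts at 3:34 PM − 135 min = 1:19 PM.
Lunch starts at 1:19 PM + 153 min = 3:52 PM.
The closing talk starts at 1:19 PM and lunch starts at 3:52 PM, so the closing talk is first.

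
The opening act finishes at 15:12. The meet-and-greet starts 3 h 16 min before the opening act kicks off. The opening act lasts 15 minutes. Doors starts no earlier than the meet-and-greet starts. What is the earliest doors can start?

The opening act starts at 15:12 − 15 min = 14:57.
The meet-and-greet starts at 14:57 − 196 min = 11:41.
Doors is bounded by the meet-and-greet, so the earliest it can start is 11:41.

11:41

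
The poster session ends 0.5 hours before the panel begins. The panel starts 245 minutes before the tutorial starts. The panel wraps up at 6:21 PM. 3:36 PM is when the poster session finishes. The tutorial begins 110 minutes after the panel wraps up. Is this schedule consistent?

The tutorial starts at 6:21 PM + 110 min = 8:11 PM.
The panel starts at 8:11 PM − 245 min = 4:06 PM.
The poster session ends at 4:06 PM − 30 min = 3:36 PM.
That matches the stated 3:36 PM, so the schedule is consistent.

Yes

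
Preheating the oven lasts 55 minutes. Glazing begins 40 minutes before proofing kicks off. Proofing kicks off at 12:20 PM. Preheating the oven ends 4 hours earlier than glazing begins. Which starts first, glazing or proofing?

Glazing starts at 12:20 PM − 40 min = 11:40 AM.
Glazing starts at 11:40 AM and proofing starts at 12:20 PM, so glazing is first.

glazing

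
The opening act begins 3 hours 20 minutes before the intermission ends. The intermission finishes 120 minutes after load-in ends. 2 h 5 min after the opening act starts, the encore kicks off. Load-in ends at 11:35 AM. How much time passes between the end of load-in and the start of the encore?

The intermission ends at 11:35 AM + 120 min = 1:35 PM.
The opening act starts at 1:35 PM − 200 min = 10:15 AM.
The encore starts at 10:15 AM + 125 min = 12:20 PM.
From 11:35 AM to 12:20 PM is 45 minutes.

45 minutes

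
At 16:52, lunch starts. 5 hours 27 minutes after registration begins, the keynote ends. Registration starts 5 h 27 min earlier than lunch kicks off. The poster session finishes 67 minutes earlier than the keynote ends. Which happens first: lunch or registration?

Registration starts at 16:52 − 327 min = 11:25.
Lunch starts at 16:52 and registration starts at 11:25, so registration is first.

registration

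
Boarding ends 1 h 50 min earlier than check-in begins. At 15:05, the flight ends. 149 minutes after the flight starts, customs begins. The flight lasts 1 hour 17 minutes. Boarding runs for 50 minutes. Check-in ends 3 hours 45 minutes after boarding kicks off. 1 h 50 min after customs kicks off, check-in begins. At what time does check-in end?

The flight starts at 15:05 − 77 min = 13:48.
Customs starts at 13:48 + 149 min = 16:17.
Check-in starts at 16:17 + 110 min = 18:07.
Boarding ends at 18:07 − 110 min = 16:17.
Boarding starts at 16:17 − 50 min = 15:27.
Check-in ends at 15:27 + 225 min = 19:12.

19:12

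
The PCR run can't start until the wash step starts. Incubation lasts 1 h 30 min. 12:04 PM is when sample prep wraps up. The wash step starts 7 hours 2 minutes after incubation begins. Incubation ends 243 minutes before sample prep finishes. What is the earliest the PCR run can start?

Incubation ends at 12:04 PM − 243 min = 8:01 AM.
Incubation starts at 8:01 AM − 90 min = 6:31 AM.
The wash step starts at 6:31 AM + 422 min = 1:33 PM.
The PCR run is bounded by the wash step, so the earliest it can start is 1:33 PM.

1:33 PM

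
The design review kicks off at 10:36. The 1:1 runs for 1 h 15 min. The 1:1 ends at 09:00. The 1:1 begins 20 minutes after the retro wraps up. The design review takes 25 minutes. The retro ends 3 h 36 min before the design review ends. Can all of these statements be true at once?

The design review ends at 10:36 + 25 min = 11:01.
The retro ends at 11:01 − 216 min = 07:25.
The 1:1 starts at 07:25 + 20 min = 07:45.
The 1:1 ends at 07:45 + 75 min = 09:00.
That matches the stated 09:00, so the schedule is consistent.

Yes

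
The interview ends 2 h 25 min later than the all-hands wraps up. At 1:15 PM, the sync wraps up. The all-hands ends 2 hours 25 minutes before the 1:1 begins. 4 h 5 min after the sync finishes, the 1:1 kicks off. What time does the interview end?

5:20 PM

The 1:1 starts at 1:15 PM + 245 min = 5:20 PM.
The all-hands ends at 5:20 PM − 145 min = 2:55 PM.
The interview ends at 2:55 PM + 145 min = 5:20 PM.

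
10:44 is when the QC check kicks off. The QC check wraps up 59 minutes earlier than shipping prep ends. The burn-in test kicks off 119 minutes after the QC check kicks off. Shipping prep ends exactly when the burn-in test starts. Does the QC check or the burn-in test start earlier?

the QC check

The burn-in test starts at 10:44 + 119 min = 12:43.
The QC check starts at 10:44 and the burn-in test starts at 12:43, so the QC check is first.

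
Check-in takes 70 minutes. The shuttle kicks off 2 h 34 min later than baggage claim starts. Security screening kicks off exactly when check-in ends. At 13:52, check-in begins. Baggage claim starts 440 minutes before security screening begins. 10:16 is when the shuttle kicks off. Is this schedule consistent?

Yes

Check-in ends at 13:52 + 70 min = 15:02.
So security screening starts at 15:02.
Baggage claim starts at 15:02 − 440 min = 07:42.
The shuttle starts at 07:42 + 154 min = 10:16.
That matches the stated 10:16, so the schedule is consistent.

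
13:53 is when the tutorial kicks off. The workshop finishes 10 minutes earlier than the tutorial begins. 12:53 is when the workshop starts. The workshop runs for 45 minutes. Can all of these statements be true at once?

No

The workshop ends at 13:53 − 10 min = 13:43.
The workshop starts at 13:43 − 45 min = 12:58.
But the workshop is also said to start at 12:53 — a 5-minute conflict.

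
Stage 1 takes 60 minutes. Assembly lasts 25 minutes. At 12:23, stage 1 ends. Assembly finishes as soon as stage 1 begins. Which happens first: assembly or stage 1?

Stage 1 starts at 12:23 − 60 min = 11:23.
So assembly ends at 11:23.
Assembly starts at 11:23 − 25 min = 10:58.
Assembly starts at 10:58 and stage 1 starts at 11:23, so assembly is first.

assembly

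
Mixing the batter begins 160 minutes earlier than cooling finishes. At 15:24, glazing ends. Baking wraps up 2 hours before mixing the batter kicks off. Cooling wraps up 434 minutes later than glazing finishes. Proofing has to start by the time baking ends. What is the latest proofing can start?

Cooling ends at 15:24 + 434 min = 22:38.
Mixing the batter starts at 22:38 − 160 min = 19:58.
Baking ends at 19:58 − 120 min = 17:58.
Proofing is bounded by baking, so the latest it can start is 17:58.

17:58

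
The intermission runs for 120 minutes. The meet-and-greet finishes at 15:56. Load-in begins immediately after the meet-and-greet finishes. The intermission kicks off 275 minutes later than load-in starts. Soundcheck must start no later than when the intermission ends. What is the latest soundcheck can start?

22:31

Load-in starts at 15:56.
The intermission starts at 15:56 + 275 min = 20:31.
The intermission ends at 20:31 + 120 min = 22:31.
Soundcheck is bounded by the intermission, so the latest it can start is 22:31.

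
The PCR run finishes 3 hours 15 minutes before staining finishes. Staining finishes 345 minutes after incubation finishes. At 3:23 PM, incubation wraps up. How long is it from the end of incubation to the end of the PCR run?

Staining ends at 3:23 PM + 345 min = 9:08 PM.
The PCR run ends at 9:08 PM − 195 min = 5:53 PM.
From 3:23 PM to 5:53 PM is 2.5 hours.

2.5 hours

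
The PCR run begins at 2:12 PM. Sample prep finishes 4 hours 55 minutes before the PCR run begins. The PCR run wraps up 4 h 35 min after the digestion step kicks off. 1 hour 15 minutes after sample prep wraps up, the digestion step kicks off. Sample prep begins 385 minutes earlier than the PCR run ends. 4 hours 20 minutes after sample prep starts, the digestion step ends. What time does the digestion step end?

1:02 PM

Sample prep ends at 2:12 PM − 295 min = 9:17 AM.
The digestion step starts at 9:17 AM + 75 min = 10:32 AM.
The PCR run ends at 10:32 AM + 275 min = 3:07 PM.
Sample prep starts at 3:07 PM − 385 min = 8:42 AM.
The digestion step ends at 8:42 AM + 260 min = 1:02 PM.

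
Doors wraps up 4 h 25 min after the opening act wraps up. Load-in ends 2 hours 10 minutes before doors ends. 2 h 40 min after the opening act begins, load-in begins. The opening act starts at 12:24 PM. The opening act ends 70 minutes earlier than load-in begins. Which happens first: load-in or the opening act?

the opening act

Load-in starts at 12:24 PM + 160 min = 3:04 PM.
Load-in starts at 3:04 PM and the opening act starts at 12:24 PM, so the opening act is first.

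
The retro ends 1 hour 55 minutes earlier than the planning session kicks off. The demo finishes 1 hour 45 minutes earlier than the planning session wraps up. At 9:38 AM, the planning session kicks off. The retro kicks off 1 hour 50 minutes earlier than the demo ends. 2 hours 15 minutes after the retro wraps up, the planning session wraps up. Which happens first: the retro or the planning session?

the retro

The retro ends at 9:38 AM − 115 min = 7:43 AM.
The planning session ends at 7:43 AM + 135 min = 9:58 AM.
The demo ends at 9:58 AM − 105 min = 8:13 AM.
The retro starts at 8:13 AM − 110 min = 6:23 AM.
The retro starts at 6:23 AM and the planning session starts at 9:38 AM, so the retro is first.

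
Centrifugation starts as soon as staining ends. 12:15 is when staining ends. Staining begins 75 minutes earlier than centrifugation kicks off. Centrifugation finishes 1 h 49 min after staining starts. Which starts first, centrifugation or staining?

staining

Centrifugation starts at 12:15.
Staining starts at 12:15 − 75 min = 11:00.
Centrifugation starts at 12:15 and staining starts at 11:00, so staining is first.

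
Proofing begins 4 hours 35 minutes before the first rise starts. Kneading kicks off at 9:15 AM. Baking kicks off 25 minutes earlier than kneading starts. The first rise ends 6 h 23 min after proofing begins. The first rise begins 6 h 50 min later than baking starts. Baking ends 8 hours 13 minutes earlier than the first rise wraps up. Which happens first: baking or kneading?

Baking starts at 9:15 AM − 25 min = 8:50 AM.
Baking starts at 8:50 AM and kneading starts at 9:15 AM, so baking is first.

baking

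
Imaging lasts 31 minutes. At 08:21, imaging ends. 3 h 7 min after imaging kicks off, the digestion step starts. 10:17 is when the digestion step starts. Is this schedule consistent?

No

Imaging starts at 08:21 − 31 min = 07:50.
The digestion step starts at 07:50 + 187 min = 10:57.
But the digestion step is also said to start at 10:17 — a 40-minute conflict.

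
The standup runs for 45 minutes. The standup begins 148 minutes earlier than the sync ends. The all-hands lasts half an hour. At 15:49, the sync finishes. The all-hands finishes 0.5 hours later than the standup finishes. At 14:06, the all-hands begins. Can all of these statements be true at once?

The standup starts at 15:49 − 148 min = 13:21.
The standup ends at 13:21 + 45 min = 14:06.
The all-hands ends at 14:06 + 30 min = 14:36.
The all-hands starts at 14:36 − 30 min = 14:06.
That matches the stated 14:06, so the schedule is consistent.

Yes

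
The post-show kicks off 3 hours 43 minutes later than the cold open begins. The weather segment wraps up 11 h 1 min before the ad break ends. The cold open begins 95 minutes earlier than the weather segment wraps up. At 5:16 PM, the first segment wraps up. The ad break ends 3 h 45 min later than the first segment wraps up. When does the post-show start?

The ad break ends at 5:16 PM + 225 min = 9:01 PM.
The weather segment ends at 9:01 PM − 661 min = 10:00 AM.
The cold open starts at 10:00 AM − 95 min = 8:25 AM.
The post-show starts at 8:25 AM + 223 min = 12:08 PM.

12:08 PM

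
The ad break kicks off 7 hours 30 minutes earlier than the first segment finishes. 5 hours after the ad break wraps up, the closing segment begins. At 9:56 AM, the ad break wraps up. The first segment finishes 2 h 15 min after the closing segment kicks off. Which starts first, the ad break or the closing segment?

the ad break

The closing segment starts at 9:56 AM + 300 min = 2:56 PM.
The first segment ends at 2:56 PM + 135 min = 5:11 PM.
The ad break starts at 5:11 PM − 450 min = 9:41 AM.
The ad break starts at 9:41 AM and the closing segment starts at 2:56 PM, so the ad break is first.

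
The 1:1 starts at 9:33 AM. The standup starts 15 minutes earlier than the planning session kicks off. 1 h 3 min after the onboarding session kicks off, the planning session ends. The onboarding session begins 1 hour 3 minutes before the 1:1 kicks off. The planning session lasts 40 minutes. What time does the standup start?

8:38 AM

The onboarding session starts at 9:33 AM − 63 min = 8:30 AM.
The planning session ends at 8:30 AM + 63 min = 9:33 AM.
The planning session starts at 9:33 AM − 40 min = 8:53 AM.
The standup starts at 8:53 AM − 15 min = 8:38 AM.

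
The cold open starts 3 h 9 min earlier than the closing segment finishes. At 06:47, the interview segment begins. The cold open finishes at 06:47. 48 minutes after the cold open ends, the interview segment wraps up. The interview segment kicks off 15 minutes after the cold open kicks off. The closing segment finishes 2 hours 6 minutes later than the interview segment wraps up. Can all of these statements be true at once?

Yes

The interview segment ends at 06:47 + 48 min = 07:35.
The closing segment ends at 07:35 + 126 min = 09:41.
The cold open starts at 09:41 − 189 min = 06:32.
The interview segment starts at 06:32 + 15 min = 06:47.
That matches the stated 06:47, so the schedule is consistent.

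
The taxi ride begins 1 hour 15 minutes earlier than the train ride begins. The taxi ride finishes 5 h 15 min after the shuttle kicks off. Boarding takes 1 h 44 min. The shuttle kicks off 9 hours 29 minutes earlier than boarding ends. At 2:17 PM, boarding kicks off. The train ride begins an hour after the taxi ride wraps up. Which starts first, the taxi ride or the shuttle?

Boarding ends at 2:17 PM + 104 min = 4:01 PM.
The shuttle starts at 4:01 PM − 569 min = 6:32 AM.
The taxi ride ends at 6:32 AM + 315 min = 11:47 AM.
The train ride starts at 11:47 AM + 60 min = 12:47 PM.
The taxi ride starts at 12:47 PM − 75 min = 11:32 AM.
The taxi ride starts at 11:32 AM and the shuttle starts at 6:32 AM, so the shuttle is first.

the shuttle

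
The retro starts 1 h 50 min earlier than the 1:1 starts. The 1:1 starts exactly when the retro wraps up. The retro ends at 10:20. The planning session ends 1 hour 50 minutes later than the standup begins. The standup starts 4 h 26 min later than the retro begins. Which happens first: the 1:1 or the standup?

The 1:1 starts at 10:20.
The retro starts at 10:20 − 110 min = 08:30.
The standup starts at 08:30 + 266 min = 12:56.
The 1:1 starts at 10:20 and the standup starts at 12:56, so the 1:1 is first.

the 1:1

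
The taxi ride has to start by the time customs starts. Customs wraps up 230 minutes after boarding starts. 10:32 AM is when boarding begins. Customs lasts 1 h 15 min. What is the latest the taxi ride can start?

1:07 PM

Customs ends at 10:32 AM + 230 min = 2:22 PM.
Customs starts at 2:22 PM − 75 min = 1:07 PM.
The taxi ride is bounded by customs, so the latest it can start is 1:07 PM.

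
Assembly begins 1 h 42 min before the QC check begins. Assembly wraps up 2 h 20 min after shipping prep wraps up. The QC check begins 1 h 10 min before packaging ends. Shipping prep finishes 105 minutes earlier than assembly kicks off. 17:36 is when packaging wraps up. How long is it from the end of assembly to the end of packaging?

137 minutes

The QC check starts at 17:36 − 70 min = 16:26.
Assembly starts at 16:26 − 102 min = 14:44.
Shipping prep ends at 14:44 − 105 min = 12:59.
Assembly ends at 12:59 + 140 min = 15:19.
From 15:19 to 17:36 is 137 minutes.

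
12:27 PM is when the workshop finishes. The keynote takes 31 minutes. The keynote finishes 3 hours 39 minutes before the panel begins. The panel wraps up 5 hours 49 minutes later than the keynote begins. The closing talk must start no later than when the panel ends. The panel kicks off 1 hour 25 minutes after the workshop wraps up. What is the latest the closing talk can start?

The panel starts at 12:27 PM + 85 min = 1:52 PM.
The keynote ends at 1:52 PM − 219 min = 10:13 AM.
The keynote starts at 10:13 AM − 31 min = 9:42 AM.
The panel ends at 9:42 AM + 349 min = 3:31 PM.
The closing talk is bounded by the panel, so the latest it can start is 3:31 PM.

3:31 PM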